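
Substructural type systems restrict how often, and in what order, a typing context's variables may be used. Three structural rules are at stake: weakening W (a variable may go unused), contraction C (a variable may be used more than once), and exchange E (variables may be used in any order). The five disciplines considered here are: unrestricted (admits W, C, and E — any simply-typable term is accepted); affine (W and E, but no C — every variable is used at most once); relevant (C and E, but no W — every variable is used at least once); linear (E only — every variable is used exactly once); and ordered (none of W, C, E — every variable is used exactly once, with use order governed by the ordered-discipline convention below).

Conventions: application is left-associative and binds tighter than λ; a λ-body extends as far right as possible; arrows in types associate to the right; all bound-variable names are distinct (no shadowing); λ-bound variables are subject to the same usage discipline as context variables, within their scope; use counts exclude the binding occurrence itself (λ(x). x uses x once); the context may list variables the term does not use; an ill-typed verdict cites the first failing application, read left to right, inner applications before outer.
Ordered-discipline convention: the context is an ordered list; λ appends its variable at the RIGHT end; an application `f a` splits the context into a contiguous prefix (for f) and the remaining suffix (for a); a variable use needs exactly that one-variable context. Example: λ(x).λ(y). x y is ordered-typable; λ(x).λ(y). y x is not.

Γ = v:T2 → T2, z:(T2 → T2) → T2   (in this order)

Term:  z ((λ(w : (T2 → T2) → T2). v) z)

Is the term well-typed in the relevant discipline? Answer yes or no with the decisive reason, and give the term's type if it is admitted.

no — w left unused
use counts: v=1; z=2; w [bound]=0
left-to-right use order: z, v, z
typing: ✓ — T2
summary: ordered ✗ · linear ✗ · affine ✗ · relevant ✗ · unrestricted ✓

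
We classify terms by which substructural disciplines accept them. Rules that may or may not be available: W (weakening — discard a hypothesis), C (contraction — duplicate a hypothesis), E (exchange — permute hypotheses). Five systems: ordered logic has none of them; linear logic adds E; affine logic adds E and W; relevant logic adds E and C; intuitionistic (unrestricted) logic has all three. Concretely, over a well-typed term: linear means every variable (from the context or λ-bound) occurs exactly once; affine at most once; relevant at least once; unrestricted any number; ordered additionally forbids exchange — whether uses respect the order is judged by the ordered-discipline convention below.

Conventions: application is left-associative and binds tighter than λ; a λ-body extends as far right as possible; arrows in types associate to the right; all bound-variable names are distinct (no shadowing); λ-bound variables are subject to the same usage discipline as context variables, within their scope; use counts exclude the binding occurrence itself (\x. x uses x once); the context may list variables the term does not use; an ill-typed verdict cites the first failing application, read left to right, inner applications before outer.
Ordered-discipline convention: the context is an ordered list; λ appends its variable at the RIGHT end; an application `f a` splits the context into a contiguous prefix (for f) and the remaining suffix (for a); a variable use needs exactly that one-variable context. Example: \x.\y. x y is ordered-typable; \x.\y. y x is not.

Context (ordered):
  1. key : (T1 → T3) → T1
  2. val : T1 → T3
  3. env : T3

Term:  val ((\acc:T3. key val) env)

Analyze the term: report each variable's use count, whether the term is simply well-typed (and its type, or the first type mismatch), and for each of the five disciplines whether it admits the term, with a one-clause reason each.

counts: key: 1, val: 2, env: 1, acc [bound]: 0
order of uses: val, key, val, env
typing: well-typed — term : T3
ordered: ✗, uses contraction: val ×2; unused: acc — weakening required
linear: ✗, uses contraction: val ×2; unused: acc — weakening required
affine: ✗, uses contraction: val ×2
relevant: ✗, unused: acc — weakening required
unrestricted: ✓, simply typable at T3; W, C, E all held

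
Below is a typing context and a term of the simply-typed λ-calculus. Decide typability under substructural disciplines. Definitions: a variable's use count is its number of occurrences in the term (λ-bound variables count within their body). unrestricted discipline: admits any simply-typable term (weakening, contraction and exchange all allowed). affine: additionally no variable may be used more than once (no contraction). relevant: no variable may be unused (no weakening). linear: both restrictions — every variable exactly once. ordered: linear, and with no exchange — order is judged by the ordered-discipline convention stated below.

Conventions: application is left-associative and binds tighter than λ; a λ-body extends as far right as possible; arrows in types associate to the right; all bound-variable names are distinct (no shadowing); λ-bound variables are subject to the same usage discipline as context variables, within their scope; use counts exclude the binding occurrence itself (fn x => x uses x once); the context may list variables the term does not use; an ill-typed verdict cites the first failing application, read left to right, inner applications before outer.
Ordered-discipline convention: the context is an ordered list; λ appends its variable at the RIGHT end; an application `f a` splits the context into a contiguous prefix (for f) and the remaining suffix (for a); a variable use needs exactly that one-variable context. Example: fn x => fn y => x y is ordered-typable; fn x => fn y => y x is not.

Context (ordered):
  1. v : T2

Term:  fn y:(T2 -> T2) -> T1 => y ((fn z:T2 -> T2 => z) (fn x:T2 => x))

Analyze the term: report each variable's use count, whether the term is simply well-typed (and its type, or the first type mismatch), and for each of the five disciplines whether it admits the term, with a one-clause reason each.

counts: v: 0×, y (bound): 1×, z (bound): 1×, x (bound): 1×
uses in reading order: y, z, x
typing: well-typed at ((T2 -> T2) -> T1) -> T1
ordered: ✗, unused: v — weakening required
linear: ✗, unused: v — weakening required
affine: ✓, at most one use each (v, y, z, x)
relevant: ✗, unused: v — weakening required
unrestricted: ✓, typability at ((T2 -> T2) -> T1) -> T1 is all that's needed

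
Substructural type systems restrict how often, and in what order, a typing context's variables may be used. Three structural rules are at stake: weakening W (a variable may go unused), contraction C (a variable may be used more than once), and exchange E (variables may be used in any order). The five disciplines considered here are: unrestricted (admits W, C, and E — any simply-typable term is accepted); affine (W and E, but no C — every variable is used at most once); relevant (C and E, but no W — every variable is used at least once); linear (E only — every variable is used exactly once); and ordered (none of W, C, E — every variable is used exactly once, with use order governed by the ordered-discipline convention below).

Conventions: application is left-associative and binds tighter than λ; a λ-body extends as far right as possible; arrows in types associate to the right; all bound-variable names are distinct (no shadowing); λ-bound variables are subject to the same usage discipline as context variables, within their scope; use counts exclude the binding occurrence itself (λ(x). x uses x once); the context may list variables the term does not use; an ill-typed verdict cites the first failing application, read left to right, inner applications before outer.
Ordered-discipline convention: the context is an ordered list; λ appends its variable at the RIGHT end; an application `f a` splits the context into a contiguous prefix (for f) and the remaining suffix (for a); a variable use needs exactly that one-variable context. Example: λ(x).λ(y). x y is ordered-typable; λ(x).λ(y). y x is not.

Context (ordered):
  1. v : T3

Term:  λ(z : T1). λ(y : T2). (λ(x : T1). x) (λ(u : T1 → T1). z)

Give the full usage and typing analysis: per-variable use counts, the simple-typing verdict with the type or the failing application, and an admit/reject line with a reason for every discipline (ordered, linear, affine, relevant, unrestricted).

variable uses: v=0, z (bound)=1, y (bound)=0, x (bound)=1, u (bound)=0
use order (left to right): x, z
typing: ill-typed: a function awaiting T1 gets (T1 → T1) → T1
ordered: ✗ — a type mismatch blocks all five
linear: ✗ — the type mismatch rejects it
affine: ✗ — not simply typable
relevant: ✗ — fails simple typing
unrestricted: ✗ — a type mismatch blocks all five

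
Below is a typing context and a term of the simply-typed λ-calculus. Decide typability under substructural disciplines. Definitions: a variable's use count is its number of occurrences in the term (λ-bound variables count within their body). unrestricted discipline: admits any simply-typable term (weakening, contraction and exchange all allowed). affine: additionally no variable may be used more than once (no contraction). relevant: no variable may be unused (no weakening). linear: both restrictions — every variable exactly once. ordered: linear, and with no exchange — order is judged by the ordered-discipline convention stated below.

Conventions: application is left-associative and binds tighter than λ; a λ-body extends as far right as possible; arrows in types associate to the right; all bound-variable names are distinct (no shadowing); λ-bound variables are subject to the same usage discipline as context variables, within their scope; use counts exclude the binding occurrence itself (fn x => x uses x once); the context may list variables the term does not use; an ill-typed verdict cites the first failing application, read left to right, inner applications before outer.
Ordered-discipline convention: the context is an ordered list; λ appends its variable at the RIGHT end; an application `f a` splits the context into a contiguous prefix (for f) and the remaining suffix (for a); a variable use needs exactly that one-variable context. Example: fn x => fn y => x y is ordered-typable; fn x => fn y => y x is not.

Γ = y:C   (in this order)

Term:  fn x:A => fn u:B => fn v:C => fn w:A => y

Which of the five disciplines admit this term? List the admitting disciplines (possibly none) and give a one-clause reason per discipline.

accepted by: affine, unrestricted
usage: y: 1; x (λ-bound): 0; u (λ-bound): 0; v (λ-bound): 0; w (λ-bound): 0
left-to-right use order: y
typing: well-typed — term : A → B → C → A → C
ordered: ✗ — needs weakening: x, u, v, w unused
linear: ✗ — needs weakening: x, u, v, w unused
affine: ✓ — y, x, u, v, w: no repeats, contraction unneeded
relevant: ✗ — needs weakening: x, u, v, w unused
unrestricted: ✓ — well-typed at A → B → C → A → C; no restrictions here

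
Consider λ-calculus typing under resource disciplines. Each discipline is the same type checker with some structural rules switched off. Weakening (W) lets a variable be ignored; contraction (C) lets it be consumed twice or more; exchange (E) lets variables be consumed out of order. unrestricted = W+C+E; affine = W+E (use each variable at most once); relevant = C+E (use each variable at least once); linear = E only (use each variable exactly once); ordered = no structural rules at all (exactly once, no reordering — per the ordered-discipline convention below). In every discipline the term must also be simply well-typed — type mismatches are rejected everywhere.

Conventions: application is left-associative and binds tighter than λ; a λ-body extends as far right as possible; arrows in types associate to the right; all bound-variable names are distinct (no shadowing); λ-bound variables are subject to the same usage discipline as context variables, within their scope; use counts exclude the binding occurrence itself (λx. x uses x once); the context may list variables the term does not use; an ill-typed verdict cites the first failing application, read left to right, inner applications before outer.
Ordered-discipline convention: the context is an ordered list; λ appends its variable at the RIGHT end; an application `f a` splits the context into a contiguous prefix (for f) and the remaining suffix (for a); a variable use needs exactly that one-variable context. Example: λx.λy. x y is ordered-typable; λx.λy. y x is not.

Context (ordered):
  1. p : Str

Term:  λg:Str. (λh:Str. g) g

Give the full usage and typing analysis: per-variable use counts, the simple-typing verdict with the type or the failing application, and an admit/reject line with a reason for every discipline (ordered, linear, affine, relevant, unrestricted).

usage: p ×0, g (bound) ×2, h (bound) ×0
uses in reading order: g, g
typing: well-typed at Str -> Str
ordered ✗ (repeated use of g ×2; unused: p, h — weakening required)
linear ✗ (repeated use of g ×2; unused: p, h — weakening required)
affine ✗ (repeated use of g ×2)
relevant ✗ (unused: p, h — weakening required)
unrestricted ✓ (well-typed at Str -> Str; no restrictions here)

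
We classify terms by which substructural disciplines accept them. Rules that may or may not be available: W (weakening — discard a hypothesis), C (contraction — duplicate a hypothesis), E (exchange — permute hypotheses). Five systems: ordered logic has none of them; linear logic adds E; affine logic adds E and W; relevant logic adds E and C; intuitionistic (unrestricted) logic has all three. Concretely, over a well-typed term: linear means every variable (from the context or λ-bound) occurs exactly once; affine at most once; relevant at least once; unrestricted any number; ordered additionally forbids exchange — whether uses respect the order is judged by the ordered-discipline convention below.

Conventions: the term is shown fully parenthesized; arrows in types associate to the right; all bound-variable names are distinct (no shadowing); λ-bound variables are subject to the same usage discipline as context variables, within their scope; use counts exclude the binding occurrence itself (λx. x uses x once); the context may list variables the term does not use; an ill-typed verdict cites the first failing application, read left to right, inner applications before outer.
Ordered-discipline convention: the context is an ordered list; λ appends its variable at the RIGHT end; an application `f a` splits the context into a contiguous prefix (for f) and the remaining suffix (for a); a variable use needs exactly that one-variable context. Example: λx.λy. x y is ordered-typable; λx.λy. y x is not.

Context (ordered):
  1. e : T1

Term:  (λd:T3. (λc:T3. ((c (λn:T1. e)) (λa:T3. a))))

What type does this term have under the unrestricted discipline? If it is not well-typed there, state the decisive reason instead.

not well-typed under unrestricted — the type mismatch rejects it
usage: e: 1; d (λ-bound): 0; c (λ-bound): 1; n (λ-bound): 0; a (λ-bound): 1
left-to-right use order: c, e, a
typing: ill-typed: non-function type T3 applied to an argument
all disciplines: ordered ✗ · linear ✗ · affine ✗ · relevant ✗ · unrestricted ✗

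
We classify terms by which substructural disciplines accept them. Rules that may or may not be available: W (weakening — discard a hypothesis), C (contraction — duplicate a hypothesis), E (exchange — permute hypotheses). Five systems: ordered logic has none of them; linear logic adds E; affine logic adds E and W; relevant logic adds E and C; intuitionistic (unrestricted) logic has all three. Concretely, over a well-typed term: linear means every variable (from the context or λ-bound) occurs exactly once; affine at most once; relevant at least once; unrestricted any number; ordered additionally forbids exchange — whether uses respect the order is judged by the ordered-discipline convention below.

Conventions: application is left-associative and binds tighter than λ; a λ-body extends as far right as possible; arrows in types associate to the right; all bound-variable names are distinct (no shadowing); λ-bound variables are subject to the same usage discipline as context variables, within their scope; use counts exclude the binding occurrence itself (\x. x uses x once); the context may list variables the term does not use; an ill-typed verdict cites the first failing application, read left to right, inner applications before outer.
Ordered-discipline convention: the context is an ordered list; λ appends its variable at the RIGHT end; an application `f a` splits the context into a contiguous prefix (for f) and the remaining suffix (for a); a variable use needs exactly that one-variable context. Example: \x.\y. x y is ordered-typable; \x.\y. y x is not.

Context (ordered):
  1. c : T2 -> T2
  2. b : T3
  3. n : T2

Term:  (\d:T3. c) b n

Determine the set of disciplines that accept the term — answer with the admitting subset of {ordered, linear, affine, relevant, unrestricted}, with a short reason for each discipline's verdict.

accepted by: affine, unrestricted
use counts: c: 1×, b: 1×, n: 1×, d (λ-bound): 0×
use order (left to right): c, b, n
typing: ✓ — T2
ordered: ✗ — unused: d — weakening required
linear: ✗ — unused: d — weakening required
affine: ✓ — no duplicate uses among c, b, n, d
relevant: ✗ — unused: d — weakening required
unrestricted: ✓ — type-checks (T2) and nothing is barred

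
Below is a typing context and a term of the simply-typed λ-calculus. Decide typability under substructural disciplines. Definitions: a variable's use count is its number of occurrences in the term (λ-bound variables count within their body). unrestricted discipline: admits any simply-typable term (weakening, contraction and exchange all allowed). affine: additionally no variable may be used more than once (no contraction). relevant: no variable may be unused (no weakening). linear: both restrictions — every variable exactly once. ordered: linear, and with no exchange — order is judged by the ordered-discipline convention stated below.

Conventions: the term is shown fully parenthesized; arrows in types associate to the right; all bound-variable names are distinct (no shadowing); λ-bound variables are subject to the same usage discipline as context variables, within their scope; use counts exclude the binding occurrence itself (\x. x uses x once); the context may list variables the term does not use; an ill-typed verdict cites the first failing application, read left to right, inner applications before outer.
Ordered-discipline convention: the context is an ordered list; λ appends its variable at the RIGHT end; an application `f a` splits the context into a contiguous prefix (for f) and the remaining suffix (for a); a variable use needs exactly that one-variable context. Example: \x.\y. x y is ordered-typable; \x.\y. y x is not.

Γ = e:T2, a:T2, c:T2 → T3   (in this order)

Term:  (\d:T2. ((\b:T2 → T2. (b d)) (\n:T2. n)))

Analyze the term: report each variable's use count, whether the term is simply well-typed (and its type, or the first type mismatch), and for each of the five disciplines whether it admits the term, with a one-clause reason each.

variable uses: e: 0; a: 0; c: 0; d [bound]: 1; b [bound]: 1; n [bound]: 1
order of uses: b, d, n
typing: the term checks, with type T2 → T2
ordered ✗ (unused: e, a, c — weakening required)
linear ✗ (unused: e, a, c — weakening required)
affine ✓ (e, a, c, d, b, n: no repeats, contraction unneeded)
relevant ✗ (unused: e, a, c — weakening required)
unrestricted ✓ (simply typable at T2 → T2; W, C, E all held)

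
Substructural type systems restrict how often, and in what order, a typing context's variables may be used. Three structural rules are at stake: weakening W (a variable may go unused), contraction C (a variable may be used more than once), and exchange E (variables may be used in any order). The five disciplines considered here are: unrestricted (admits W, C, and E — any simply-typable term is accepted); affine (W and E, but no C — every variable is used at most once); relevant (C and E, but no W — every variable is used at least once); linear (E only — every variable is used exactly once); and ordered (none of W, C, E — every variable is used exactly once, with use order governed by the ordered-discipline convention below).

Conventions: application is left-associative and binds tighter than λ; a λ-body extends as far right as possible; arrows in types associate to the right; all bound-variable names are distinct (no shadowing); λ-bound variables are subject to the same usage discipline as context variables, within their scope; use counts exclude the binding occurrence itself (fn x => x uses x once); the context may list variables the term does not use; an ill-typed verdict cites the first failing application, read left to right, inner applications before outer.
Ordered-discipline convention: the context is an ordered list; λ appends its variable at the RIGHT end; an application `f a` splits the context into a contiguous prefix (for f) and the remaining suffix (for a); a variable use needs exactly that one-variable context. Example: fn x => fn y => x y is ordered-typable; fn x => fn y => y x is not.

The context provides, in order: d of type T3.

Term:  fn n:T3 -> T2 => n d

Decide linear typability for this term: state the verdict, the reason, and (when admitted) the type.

yes — d, n: one use apiece; term : (T3 -> T2) -> T2
counts: d: 1×; n (bound): 1×
use order (left to right): n, d
typing: well-typed at (T3 -> T2) -> T2
summary: ordered ✗; linear ✓; affine ✓; relevant ✓; unrestricted ✓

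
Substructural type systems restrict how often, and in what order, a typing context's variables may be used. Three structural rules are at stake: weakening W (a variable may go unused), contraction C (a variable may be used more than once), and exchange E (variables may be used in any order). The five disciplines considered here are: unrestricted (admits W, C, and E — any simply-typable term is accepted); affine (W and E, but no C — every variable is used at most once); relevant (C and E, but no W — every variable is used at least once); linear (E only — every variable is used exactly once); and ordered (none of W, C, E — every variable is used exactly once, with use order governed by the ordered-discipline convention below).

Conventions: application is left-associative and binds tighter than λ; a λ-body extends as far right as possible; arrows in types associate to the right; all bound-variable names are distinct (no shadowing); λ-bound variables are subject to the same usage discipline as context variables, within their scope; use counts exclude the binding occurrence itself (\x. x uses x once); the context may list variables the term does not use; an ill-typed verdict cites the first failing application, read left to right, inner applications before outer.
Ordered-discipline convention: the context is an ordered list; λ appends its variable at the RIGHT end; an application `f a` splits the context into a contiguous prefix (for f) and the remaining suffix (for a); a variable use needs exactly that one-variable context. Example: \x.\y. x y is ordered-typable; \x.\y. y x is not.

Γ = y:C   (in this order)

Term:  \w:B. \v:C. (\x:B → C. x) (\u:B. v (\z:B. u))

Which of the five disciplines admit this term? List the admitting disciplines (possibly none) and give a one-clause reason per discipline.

admitted by: none
usage: y ×0; w (bound) ×0; v (bound) ×1; x (bound) ×1; u (bound) ×1; z (bound) ×0
uses in reading order: x, v, u
typing: ill-typed: applying a non-function (C)
ordered ✗ (not simply typable)
linear ✗ (fails simple typing)
affine ✗ (a type mismatch blocks all five)
relevant ✗ (the type mismatch rejects it)
unrestricted ✗ (not simply typable)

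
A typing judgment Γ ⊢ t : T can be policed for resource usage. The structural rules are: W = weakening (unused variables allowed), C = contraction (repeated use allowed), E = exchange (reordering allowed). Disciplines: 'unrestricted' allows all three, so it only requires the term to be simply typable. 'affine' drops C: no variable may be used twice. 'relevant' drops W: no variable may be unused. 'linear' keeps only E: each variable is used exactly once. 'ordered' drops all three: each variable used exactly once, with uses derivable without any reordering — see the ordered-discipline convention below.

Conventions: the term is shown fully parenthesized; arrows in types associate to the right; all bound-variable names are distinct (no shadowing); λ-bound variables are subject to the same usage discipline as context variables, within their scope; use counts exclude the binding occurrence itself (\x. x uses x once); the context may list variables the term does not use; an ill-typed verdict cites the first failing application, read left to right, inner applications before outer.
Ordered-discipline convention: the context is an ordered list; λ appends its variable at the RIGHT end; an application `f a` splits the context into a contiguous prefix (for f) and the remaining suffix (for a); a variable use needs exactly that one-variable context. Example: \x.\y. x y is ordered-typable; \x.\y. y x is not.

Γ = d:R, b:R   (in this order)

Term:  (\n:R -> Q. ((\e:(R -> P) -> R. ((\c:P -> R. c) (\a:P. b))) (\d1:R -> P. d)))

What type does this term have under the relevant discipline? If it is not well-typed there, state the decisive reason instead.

not well-typed under relevant — needs weakening: n, e, a, d1 unused
use counts: d: 1×; b: 1×; n [bound]: 0×; e [bound]: 0×; c [bound]: 1×; a [bound]: 0×; d1 [bound]: 0×
use order (left to right): c, b, d
typing: ✓ — (R -> Q) -> P -> R
summary: ordered ✗, linear ✗, affine ✓, relevant ✗, unrestricted ✓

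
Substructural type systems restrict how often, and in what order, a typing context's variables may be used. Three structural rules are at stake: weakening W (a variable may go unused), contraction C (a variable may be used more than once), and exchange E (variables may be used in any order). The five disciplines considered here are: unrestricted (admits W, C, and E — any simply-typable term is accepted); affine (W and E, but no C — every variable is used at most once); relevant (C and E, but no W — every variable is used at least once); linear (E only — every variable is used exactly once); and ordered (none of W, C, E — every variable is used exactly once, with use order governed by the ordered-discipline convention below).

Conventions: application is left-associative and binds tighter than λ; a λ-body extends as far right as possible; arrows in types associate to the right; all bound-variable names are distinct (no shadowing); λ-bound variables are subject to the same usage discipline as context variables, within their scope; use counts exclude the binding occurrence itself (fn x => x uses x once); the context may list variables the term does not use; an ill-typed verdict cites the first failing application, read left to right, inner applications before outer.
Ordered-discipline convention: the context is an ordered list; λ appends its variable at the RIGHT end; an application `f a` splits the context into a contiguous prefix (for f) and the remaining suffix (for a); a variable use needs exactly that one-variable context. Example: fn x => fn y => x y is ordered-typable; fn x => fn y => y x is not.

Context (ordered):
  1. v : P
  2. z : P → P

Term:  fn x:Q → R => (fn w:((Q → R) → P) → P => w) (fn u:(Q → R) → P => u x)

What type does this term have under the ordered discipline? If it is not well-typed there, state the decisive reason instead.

not well-typed under ordered — needs weakening: v, z unused
counts: v: 0, z: 0, x (bound): 1, w (bound): 1, u (bound): 1
left-to-right use order: w, u, x
typing: the term checks, with type (Q → R) → ((Q → R) → P) → P
summary: ordered ✗ · linear ✗ · affine ✓ · relevant ✗ · unrestricted ✓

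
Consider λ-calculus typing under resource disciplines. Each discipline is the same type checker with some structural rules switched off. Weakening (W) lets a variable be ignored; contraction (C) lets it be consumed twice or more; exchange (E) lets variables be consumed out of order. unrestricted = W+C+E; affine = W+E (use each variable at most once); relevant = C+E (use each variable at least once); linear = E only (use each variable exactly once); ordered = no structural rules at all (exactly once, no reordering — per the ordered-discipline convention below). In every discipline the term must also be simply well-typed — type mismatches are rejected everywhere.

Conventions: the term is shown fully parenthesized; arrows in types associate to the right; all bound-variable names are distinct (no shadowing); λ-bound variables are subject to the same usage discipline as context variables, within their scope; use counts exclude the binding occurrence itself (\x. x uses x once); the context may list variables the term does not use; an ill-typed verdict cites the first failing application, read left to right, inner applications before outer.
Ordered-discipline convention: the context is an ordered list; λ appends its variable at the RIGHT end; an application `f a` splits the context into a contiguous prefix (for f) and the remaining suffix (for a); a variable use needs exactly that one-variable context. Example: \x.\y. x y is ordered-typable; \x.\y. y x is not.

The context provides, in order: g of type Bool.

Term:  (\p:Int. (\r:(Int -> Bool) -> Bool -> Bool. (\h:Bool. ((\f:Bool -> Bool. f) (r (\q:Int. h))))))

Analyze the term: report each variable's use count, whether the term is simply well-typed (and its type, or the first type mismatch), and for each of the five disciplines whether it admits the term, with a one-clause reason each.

variable uses: g=0, p [bound]=0, r [bound]=1, h [bound]=1, f [bound]=1, q [bound]=0
use order (left to right): f, r, h
typing: the term checks, with type Int -> ((Int -> Bool) -> Bool -> Bool) -> Bool -> Bool -> Bool
ordered: ✗ — g, p, q never used (weakening)
linear: ✗ — g, p, q never used (weakening)
affine: ✓ — g, p, r, h, f, q: no repeats, contraction unneeded
relevant: ✗ — g, p, q never used (weakening)
unrestricted: ✓ — typability at Int -> ((Int -> Bool) -> Bool -> Bool) -> Bool -> Bool -> Bool is all that's needed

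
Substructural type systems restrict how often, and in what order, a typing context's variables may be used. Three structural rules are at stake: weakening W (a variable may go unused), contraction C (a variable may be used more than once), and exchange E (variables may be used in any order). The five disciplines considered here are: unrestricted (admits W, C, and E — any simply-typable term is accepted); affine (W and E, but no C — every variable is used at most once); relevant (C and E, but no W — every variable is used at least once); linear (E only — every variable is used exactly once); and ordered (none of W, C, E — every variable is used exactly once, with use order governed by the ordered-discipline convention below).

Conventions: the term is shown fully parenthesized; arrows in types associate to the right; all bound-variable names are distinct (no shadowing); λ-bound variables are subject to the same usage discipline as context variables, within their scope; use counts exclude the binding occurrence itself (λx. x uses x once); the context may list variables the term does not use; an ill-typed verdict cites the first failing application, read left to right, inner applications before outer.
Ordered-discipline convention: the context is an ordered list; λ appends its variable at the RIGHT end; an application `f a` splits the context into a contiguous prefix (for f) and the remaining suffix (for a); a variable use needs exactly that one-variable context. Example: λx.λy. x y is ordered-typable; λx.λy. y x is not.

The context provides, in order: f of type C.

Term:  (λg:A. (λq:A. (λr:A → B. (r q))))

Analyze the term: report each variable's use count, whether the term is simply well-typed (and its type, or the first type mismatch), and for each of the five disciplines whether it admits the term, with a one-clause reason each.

variable uses: f ×0, g [bound] ×0, q [bound] ×1, r [bound] ×1
use order (left to right): r, q
typing: ✓ — A → A → (A → B) → B
ordered: ✗ — unused: f, g — weakening required
linear: ✗ — unused: f, g — weakening required
affine: ✓ — none of f, g, q, r used more than once
relevant: ✗ — unused: f, g — weakening required
unrestricted: ✓ — well-typed at A → A → (A → B) → B; no restrictions here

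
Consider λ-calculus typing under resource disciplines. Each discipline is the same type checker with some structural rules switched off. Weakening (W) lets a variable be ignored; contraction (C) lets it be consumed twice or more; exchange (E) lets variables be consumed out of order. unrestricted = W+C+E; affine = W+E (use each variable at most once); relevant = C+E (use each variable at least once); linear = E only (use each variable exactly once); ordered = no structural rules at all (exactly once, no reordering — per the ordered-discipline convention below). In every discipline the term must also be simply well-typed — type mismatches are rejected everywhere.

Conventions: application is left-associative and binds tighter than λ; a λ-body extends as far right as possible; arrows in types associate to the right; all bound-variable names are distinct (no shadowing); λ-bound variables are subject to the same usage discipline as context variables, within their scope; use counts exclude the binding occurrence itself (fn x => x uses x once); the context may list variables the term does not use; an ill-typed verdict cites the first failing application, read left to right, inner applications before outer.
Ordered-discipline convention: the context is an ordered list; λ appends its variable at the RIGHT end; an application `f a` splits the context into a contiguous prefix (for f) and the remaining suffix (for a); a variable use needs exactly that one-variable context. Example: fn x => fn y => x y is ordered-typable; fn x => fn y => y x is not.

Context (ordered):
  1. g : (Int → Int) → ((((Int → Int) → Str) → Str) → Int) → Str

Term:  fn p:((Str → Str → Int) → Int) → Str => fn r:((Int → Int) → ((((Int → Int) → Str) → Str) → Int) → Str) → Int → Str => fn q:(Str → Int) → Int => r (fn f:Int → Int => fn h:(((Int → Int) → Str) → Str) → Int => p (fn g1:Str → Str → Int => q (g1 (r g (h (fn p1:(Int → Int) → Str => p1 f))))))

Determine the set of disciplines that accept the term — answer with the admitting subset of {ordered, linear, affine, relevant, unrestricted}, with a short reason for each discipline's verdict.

admitting disciplines: relevant, unrestricted
usage: g ×1; p [bound] ×1; r [bound] ×2; q [bound] ×1; f [bound] ×1; h [bound] ×1; g1 [bound] ×1; p1 [bound] ×1
order of uses: r, p, q, g1, r, g, h, p1, f
typing: well-typed — term : (((Str → Str → Int) → Int) → Str) → (((Int → Int) → ((((Int → Int) → Str) → Str) → Int) → Str) → Int → Str) → ((Str → Int) → Int) → Int → Str
ordered: ✗, r ×2 used more than once (contraction)
linear: ✗, r ×2 used more than once (contraction)
affine: ✗, r ×2 used more than once (contraction)
relevant: ✓, every one of g, p, r, q, f, h, g1, p1 appears
unrestricted: ✓, well-typed at (((Str → Str → Int) → Int) → Str) → (((Int → Int) → ((((Int → Int) → Str) → Str) → Int) → Str) → Int → Str) → ((Str → Int) → Int) → Int → Str; no restrictions here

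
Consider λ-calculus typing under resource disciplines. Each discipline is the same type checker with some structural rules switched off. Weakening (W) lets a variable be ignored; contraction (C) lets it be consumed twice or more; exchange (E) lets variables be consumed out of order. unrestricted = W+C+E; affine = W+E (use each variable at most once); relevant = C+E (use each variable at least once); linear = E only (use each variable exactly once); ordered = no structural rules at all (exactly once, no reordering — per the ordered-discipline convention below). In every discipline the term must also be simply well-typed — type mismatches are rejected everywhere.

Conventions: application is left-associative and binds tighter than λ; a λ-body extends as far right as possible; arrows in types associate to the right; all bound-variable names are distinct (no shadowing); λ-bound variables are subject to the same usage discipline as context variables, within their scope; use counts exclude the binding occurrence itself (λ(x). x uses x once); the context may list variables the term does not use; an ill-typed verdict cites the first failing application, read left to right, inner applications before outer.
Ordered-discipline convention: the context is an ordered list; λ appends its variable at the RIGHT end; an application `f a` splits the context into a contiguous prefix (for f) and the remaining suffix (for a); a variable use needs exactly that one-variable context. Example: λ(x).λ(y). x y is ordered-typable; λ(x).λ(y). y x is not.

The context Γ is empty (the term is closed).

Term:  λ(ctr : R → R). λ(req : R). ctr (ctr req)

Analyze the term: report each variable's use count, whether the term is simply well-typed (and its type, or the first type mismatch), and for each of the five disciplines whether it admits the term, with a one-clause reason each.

usage: ctr [bound]=2; req [bound]=1
order of uses: ctr, ctr, req
typing: well-typed at (R → R) → R → R
ordered: ✗, uses contraction: ctr ×2
linear: ✗, uses contraction: ctr ×2
affine: ✗, uses contraction: ctr ×2
relevant: ✓, at least one use each (ctr, req)
unrestricted: ✓, type-checks ((R → R) → R → R) and nothing is barred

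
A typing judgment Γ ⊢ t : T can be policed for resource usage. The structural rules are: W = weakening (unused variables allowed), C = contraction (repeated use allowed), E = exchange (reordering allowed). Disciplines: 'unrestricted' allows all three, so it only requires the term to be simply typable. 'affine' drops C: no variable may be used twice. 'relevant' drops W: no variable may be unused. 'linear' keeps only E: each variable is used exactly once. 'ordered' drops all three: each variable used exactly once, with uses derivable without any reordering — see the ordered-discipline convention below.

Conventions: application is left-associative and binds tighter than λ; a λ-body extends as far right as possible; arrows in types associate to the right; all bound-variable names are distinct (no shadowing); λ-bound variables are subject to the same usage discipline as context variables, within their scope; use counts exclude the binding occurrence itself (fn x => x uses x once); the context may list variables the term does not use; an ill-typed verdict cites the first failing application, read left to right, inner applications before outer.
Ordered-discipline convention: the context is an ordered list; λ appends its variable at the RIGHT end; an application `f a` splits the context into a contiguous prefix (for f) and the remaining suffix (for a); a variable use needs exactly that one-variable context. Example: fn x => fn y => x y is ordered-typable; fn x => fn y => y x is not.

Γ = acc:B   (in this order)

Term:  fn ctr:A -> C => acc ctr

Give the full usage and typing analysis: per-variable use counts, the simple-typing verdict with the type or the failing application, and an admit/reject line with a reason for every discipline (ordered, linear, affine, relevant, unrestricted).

use counts: acc=1; ctr (bound)=1
use order (left to right): acc, ctr
typing: ill-typed: non-arrow in function slot: B
ordered: ✗ — the type mismatch rejects it
linear: ✗ — not simply typable
affine: ✗ — fails simple typing
relevant: ✗ — a type mismatch blocks all five
unrestricted: ✗ — the type mismatch rejects it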